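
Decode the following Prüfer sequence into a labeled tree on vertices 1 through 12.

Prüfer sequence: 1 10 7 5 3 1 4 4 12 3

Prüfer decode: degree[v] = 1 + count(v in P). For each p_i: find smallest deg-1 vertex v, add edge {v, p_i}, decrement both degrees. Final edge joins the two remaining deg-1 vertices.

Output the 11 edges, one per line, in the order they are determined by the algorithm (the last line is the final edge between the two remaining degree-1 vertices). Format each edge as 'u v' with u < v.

Answer: 1 2
6 10
7 8
5 7
3 5
1 9
1 4
4 10
4 12
3 11
3 12

Derivation:
Initial degrees: {1:3, 2:1, 3:3, 4:3, 5:2, 6:1, 7:2, 8:1, 9:1, 10:2, 11:1, 12:2}
Step 1: smallest deg-1 vertex = 2, p_1 = 1. Add edge {1,2}. Now deg[2]=0, deg[1]=2.
Step 2: smallest deg-1 vertex = 6, p_2 = 10. Add edge {6,10}. Now deg[6]=0, deg[10]=1.
Step 3: smallest deg-1 vertex = 8, p_3 = 7. Add edge {7,8}. Now deg[8]=0, deg[7]=1.
Step 4: smallest deg-1 vertex = 7, p_4 = 5. Add edge {5,7}. Now deg[7]=0, deg[5]=1.
Step 5: smallest deg-1 vertex = 5, p_5 = 3. Add edge {3,5}. Now deg[5]=0, deg[3]=2.
Step 6: smallest deg-1 vertex = 9, p_6 = 1. Add edge {1,9}. Now deg[9]=0, deg[1]=1.
Step 7: smallest deg-1 vertex = 1, p_7 = 4. Add edge {1,4}. Now deg[1]=0, deg[4]=2.
Step 8: smallest deg-1 vertex = 10, p_8 = 4. Add edge {4,10}. Now deg[10]=0, deg[4]=1.
Step 9: smallest deg-1 vertex = 4, p_9 = 12. Add edge {4,12}. Now deg[4]=0, deg[12]=1.
Step 10: smallest deg-1 vertex = 11, p_10 = 3. Add edge {3,11}. Now deg[11]=0, deg[3]=1.
Final: two remaining deg-1 vertices are 3, 12. Add edge {3,12}.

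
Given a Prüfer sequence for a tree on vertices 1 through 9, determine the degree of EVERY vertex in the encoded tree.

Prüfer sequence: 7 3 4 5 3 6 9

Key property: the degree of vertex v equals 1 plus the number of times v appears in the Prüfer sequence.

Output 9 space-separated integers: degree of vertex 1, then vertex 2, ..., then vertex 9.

Answer: 1 1 3 2 2 2 2 1 2

Derivation:
p_1 = 7: count[7] becomes 1
p_2 = 3: count[3] becomes 1
p_3 = 4: count[4] becomes 1
p_4 = 5: count[5] becomes 1
p_5 = 3: count[3] becomes 2
p_6 = 6: count[6] becomes 1
p_7 = 9: count[9] becomes 1
Degrees (1 + count): deg[1]=1+0=1, deg[2]=1+0=1, deg[3]=1+2=3, deg[4]=1+1=2, deg[5]=1+1=2, deg[6]=1+1=2, deg[7]=1+1=2, deg[8]=1+0=1, deg[9]=1+1=2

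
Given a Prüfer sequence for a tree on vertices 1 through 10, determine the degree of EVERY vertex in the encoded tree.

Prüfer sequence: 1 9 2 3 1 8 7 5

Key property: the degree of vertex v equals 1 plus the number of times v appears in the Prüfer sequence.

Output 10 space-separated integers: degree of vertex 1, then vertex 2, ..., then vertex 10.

Answer: 3 2 2 1 2 1 2 2 2 1

Derivation:
p_1 = 1: count[1] becomes 1
p_2 = 9: count[9] becomes 1
p_3 = 2: count[2] becomes 1
p_4 = 3: count[3] becomes 1
p_5 = 1: count[1] becomes 2
p_6 = 8: count[8] becomes 1
p_7 = 7: count[7] becomes 1
p_8 = 5: count[5] becomes 1
Degrees (1 + count): deg[1]=1+2=3, deg[2]=1+1=2, deg[3]=1+1=2, deg[4]=1+0=1, deg[5]=1+1=2, deg[6]=1+0=1, deg[7]=1+1=2, deg[8]=1+1=2, deg[9]=1+1=2, deg[10]=1+0=1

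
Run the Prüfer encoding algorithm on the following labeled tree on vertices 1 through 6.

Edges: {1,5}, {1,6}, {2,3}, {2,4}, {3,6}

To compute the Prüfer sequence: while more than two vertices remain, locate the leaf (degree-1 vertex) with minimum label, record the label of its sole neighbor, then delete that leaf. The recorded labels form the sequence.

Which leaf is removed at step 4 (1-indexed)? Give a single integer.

Answer: 5

Derivation:
Step 1: current leaves = {4,5}. Remove leaf 4 (neighbor: 2).
Step 2: current leaves = {2,5}. Remove leaf 2 (neighbor: 3).
Step 3: current leaves = {3,5}. Remove leaf 3 (neighbor: 6).
Step 4: current leaves = {5,6}. Remove leaf 5 (neighbor: 1).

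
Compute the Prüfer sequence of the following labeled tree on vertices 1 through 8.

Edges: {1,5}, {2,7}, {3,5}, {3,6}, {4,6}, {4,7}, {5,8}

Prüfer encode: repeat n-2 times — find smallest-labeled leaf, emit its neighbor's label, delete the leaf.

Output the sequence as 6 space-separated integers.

Answer: 5 7 4 6 3 5

Derivation:
Step 1: leaves = {1,2,8}. Remove smallest leaf 1, emit neighbor 5.
Step 2: leaves = {2,8}. Remove smallest leaf 2, emit neighbor 7.
Step 3: leaves = {7,8}. Remove smallest leaf 7, emit neighbor 4.
Step 4: leaves = {4,8}. Remove smallest leaf 4, emit neighbor 6.
Step 5: leaves = {6,8}. Remove smallest leaf 6, emit neighbor 3.
Step 6: leaves = {3,8}. Remove smallest leaf 3, emit neighbor 5.
Done: 2 vertices remain (5, 8). Sequence = [5 7 4 6 3 5]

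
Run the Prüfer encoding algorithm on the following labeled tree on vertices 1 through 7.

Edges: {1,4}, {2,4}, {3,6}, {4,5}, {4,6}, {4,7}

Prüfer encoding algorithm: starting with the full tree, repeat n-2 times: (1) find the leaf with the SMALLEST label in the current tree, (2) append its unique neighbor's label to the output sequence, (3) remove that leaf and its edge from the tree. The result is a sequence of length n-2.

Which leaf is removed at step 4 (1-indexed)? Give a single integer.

Answer: 5

Derivation:
Step 1: current leaves = {1,2,3,5,7}. Remove leaf 1 (neighbor: 4).
Step 2: current leaves = {2,3,5,7}. Remove leaf 2 (neighbor: 4).
Step 3: current leaves = {3,5,7}. Remove leaf 3 (neighbor: 6).
Step 4: current leaves = {5,6,7}. Remove leaf 5 (neighbor: 4).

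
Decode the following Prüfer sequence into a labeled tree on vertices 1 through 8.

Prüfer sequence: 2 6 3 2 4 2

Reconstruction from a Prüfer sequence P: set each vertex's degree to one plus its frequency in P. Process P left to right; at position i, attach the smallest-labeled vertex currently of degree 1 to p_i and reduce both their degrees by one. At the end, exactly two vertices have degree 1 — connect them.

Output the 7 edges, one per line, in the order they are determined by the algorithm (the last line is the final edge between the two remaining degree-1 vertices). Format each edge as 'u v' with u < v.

Initial degrees: {1:1, 2:4, 3:2, 4:2, 5:1, 6:2, 7:1, 8:1}
Step 1: smallest deg-1 vertex = 1, p_1 = 2. Add edge {1,2}. Now deg[1]=0, deg[2]=3.
Step 2: smallest deg-1 vertex = 5, p_2 = 6. Add edge {5,6}. Now deg[5]=0, deg[6]=1.
Step 3: smallest deg-1 vertex = 6, p_3 = 3. Add edge {3,6}. Now deg[6]=0, deg[3]=1.
Step 4: smallest deg-1 vertex = 3, p_4 = 2. Add edge {2,3}. Now deg[3]=0, deg[2]=2.
Step 5: smallest deg-1 vertex = 7, p_5 = 4. Add edge {4,7}. Now deg[7]=0, deg[4]=1.
Step 6: smallest deg-1 vertex = 4, p_6 = 2. Add edge {2,4}. Now deg[4]=0, deg[2]=1.
Final: two remaining deg-1 vertices are 2, 8. Add edge {2,8}.

Answer: 1 2
5 6
3 6
2 3
4 7
2 4
2 8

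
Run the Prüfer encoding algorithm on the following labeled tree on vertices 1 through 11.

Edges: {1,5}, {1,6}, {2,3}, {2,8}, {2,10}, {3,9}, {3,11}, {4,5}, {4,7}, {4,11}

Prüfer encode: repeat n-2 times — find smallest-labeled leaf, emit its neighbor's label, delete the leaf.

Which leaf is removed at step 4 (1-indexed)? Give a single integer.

Answer: 7

Derivation:
Step 1: current leaves = {6,7,8,9,10}. Remove leaf 6 (neighbor: 1).
Step 2: current leaves = {1,7,8,9,10}. Remove leaf 1 (neighbor: 5).
Step 3: current leaves = {5,7,8,9,10}. Remove leaf 5 (neighbor: 4).
Step 4: current leaves = {7,8,9,10}. Remove leaf 7 (neighbor: 4).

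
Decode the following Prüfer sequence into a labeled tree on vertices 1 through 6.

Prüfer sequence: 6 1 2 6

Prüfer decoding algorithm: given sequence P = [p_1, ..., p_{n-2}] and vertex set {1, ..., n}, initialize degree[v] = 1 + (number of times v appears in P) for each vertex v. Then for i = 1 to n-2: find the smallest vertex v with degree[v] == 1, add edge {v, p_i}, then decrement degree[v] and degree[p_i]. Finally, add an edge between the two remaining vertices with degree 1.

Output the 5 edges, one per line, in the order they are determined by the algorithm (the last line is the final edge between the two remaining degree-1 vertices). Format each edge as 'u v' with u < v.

Initial degrees: {1:2, 2:2, 3:1, 4:1, 5:1, 6:3}
Step 1: smallest deg-1 vertex = 3, p_1 = 6. Add edge {3,6}. Now deg[3]=0, deg[6]=2.
Step 2: smallest deg-1 vertex = 4, p_2 = 1. Add edge {1,4}. Now deg[4]=0, deg[1]=1.
Step 3: smallest deg-1 vertex = 1, p_3 = 2. Add edge {1,2}. Now deg[1]=0, deg[2]=1.
Step 4: smallest deg-1 vertex = 2, p_4 = 6. Add edge {2,6}. Now deg[2]=0, deg[6]=1.
Final: two remaining deg-1 vertices are 5, 6. Add edge {5,6}.

Answer: 3 6
1 4
1 2
2 6
5 6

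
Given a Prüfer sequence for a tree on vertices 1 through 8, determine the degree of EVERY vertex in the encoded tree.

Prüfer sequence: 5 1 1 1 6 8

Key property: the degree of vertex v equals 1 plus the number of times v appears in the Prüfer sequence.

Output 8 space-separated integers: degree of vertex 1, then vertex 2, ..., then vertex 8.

Answer: 4 1 1 1 2 2 1 2

Derivation:
p_1 = 5: count[5] becomes 1
p_2 = 1: count[1] becomes 1
p_3 = 1: count[1] becomes 2
p_4 = 1: count[1] becomes 3
p_5 = 6: count[6] becomes 1
p_6 = 8: count[8] becomes 1
Degrees (1 + count): deg[1]=1+3=4, deg[2]=1+0=1, deg[3]=1+0=1, deg[4]=1+0=1, deg[5]=1+1=2, deg[6]=1+1=2, deg[7]=1+0=1, deg[8]=1+1=2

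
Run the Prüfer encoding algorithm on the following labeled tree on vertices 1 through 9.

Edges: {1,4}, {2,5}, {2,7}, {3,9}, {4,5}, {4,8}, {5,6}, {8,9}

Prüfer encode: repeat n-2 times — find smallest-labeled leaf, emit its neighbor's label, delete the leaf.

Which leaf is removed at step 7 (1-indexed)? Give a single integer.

Step 1: current leaves = {1,3,6,7}. Remove leaf 1 (neighbor: 4).
Step 2: current leaves = {3,6,7}. Remove leaf 3 (neighbor: 9).
Step 3: current leaves = {6,7,9}. Remove leaf 6 (neighbor: 5).
Step 4: current leaves = {7,9}. Remove leaf 7 (neighbor: 2).
Step 5: current leaves = {2,9}. Remove leaf 2 (neighbor: 5).
Step 6: current leaves = {5,9}. Remove leaf 5 (neighbor: 4).
Step 7: current leaves = {4,9}. Remove leaf 4 (neighbor: 8).

Answer: 4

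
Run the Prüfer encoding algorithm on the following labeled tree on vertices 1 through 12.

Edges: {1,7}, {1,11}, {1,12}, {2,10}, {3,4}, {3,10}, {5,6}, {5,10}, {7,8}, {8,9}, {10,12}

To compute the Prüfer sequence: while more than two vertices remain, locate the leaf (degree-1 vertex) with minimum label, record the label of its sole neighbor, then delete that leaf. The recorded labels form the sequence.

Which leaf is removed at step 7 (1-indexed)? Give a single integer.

Step 1: current leaves = {2,4,6,9,11}. Remove leaf 2 (neighbor: 10).
Step 2: current leaves = {4,6,9,11}. Remove leaf 4 (neighbor: 3).
Step 3: current leaves = {3,6,9,11}. Remove leaf 3 (neighbor: 10).
Step 4: current leaves = {6,9,11}. Remove leaf 6 (neighbor: 5).
Step 5: current leaves = {5,9,11}. Remove leaf 5 (neighbor: 10).
Step 6: current leaves = {9,10,11}. Remove leaf 9 (neighbor: 8).
Step 7: current leaves = {8,10,11}. Remove leaf 8 (neighbor: 7).

Answer: 8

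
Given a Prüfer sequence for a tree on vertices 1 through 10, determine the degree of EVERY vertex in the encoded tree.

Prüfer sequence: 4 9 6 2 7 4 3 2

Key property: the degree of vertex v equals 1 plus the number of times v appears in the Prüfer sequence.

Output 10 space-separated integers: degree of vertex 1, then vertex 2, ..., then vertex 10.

p_1 = 4: count[4] becomes 1
p_2 = 9: count[9] becomes 1
p_3 = 6: count[6] becomes 1
p_4 = 2: count[2] becomes 1
p_5 = 7: count[7] becomes 1
p_6 = 4: count[4] becomes 2
p_7 = 3: count[3] becomes 1
p_8 = 2: count[2] becomes 2
Degrees (1 + count): deg[1]=1+0=1, deg[2]=1+2=3, deg[3]=1+1=2, deg[4]=1+2=3, deg[5]=1+0=1, deg[6]=1+1=2, deg[7]=1+1=2, deg[8]=1+0=1, deg[9]=1+1=2, deg[10]=1+0=1

Answer: 1 3 2 3 1 2 2 1 2 1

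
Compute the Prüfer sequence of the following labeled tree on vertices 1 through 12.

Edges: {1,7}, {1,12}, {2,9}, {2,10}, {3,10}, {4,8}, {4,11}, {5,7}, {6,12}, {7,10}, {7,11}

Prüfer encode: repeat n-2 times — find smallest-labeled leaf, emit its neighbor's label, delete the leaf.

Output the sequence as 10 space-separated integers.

Answer: 10 7 12 4 11 2 10 7 7 1

Derivation:
Step 1: leaves = {3,5,6,8,9}. Remove smallest leaf 3, emit neighbor 10.
Step 2: leaves = {5,6,8,9}. Remove smallest leaf 5, emit neighbor 7.
Step 3: leaves = {6,8,9}. Remove smallest leaf 6, emit neighbor 12.
Step 4: leaves = {8,9,12}. Remove smallest leaf 8, emit neighbor 4.
Step 5: leaves = {4,9,12}. Remove smallest leaf 4, emit neighbor 11.
Step 6: leaves = {9,11,12}. Remove smallest leaf 9, emit neighbor 2.
Step 7: leaves = {2,11,12}. Remove smallest leaf 2, emit neighbor 10.
Step 8: leaves = {10,11,12}. Remove smallest leaf 10, emit neighbor 7.
Step 9: leaves = {11,12}. Remove smallest leaf 11, emit neighbor 7.
Step 10: leaves = {7,12}. Remove smallest leaf 7, emit neighbor 1.
Done: 2 vertices remain (1, 12). Sequence = [10 7 12 4 11 2 10 7 7 1]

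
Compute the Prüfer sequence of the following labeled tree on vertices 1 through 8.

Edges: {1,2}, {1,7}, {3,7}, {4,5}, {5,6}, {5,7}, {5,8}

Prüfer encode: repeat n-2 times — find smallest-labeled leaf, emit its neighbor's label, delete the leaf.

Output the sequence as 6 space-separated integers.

Step 1: leaves = {2,3,4,6,8}. Remove smallest leaf 2, emit neighbor 1.
Step 2: leaves = {1,3,4,6,8}. Remove smallest leaf 1, emit neighbor 7.
Step 3: leaves = {3,4,6,8}. Remove smallest leaf 3, emit neighbor 7.
Step 4: leaves = {4,6,7,8}. Remove smallest leaf 4, emit neighbor 5.
Step 5: leaves = {6,7,8}. Remove smallest leaf 6, emit neighbor 5.
Step 6: leaves = {7,8}. Remove smallest leaf 7, emit neighbor 5.
Done: 2 vertices remain (5, 8). Sequence = [1 7 7 5 5 5]

Answer: 1 7 7 5 5 5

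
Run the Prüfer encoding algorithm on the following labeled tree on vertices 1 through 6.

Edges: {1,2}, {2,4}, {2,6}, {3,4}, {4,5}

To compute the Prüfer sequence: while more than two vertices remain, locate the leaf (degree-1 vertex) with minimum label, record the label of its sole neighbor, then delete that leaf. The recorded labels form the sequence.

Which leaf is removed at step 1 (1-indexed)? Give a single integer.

Step 1: current leaves = {1,3,5,6}. Remove leaf 1 (neighbor: 2).

Answer: 1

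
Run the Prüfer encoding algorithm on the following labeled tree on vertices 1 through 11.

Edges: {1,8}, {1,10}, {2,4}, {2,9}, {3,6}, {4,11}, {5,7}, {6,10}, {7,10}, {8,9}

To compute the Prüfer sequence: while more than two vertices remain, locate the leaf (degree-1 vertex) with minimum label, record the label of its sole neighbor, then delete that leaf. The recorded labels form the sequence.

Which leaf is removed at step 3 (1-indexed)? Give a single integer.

Answer: 6

Derivation:
Step 1: current leaves = {3,5,11}. Remove leaf 3 (neighbor: 6).
Step 2: current leaves = {5,6,11}. Remove leaf 5 (neighbor: 7).
Step 3: current leaves = {6,7,11}. Remove leaf 6 (neighbor: 10).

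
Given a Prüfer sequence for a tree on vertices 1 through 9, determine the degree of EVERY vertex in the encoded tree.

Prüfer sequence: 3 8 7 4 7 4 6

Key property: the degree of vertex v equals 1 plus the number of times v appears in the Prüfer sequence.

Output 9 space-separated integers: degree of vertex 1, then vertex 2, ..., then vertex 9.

p_1 = 3: count[3] becomes 1
p_2 = 8: count[8] becomes 1
p_3 = 7: count[7] becomes 1
p_4 = 4: count[4] becomes 1
p_5 = 7: count[7] becomes 2
p_6 = 4: count[4] becomes 2
p_7 = 6: count[6] becomes 1
Degrees (1 + count): deg[1]=1+0=1, deg[2]=1+0=1, deg[3]=1+1=2, deg[4]=1+2=3, deg[5]=1+0=1, deg[6]=1+1=2, deg[7]=1+2=3, deg[8]=1+1=2, deg[9]=1+0=1

Answer: 1 1 2 3 1 2 3 2 1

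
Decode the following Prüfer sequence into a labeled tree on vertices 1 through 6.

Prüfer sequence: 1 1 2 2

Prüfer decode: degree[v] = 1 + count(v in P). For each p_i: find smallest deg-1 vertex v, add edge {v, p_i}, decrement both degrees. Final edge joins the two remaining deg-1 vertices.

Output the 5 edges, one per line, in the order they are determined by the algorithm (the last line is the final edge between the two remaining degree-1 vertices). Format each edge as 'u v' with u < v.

Initial degrees: {1:3, 2:3, 3:1, 4:1, 5:1, 6:1}
Step 1: smallest deg-1 vertex = 3, p_1 = 1. Add edge {1,3}. Now deg[3]=0, deg[1]=2.
Step 2: smallest deg-1 vertex = 4, p_2 = 1. Add edge {1,4}. Now deg[4]=0, deg[1]=1.
Step 3: smallest deg-1 vertex = 1, p_3 = 2. Add edge {1,2}. Now deg[1]=0, deg[2]=2.
Step 4: smallest deg-1 vertex = 5, p_4 = 2. Add edge {2,5}. Now deg[5]=0, deg[2]=1.
Final: two remaining deg-1 vertices are 2, 6. Add edge {2,6}.

Answer: 1 3
1 4
1 2
2 5
2 6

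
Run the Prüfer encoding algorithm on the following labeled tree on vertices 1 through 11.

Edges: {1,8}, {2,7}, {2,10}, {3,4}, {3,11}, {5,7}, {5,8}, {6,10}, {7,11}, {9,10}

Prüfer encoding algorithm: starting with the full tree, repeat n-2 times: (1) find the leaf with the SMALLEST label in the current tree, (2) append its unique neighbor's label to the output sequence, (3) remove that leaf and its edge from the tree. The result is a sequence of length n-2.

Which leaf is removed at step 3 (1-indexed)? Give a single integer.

Step 1: current leaves = {1,4,6,9}. Remove leaf 1 (neighbor: 8).
Step 2: current leaves = {4,6,8,9}. Remove leaf 4 (neighbor: 3).
Step 3: current leaves = {3,6,8,9}. Remove leaf 3 (neighbor: 11).

Answer: 3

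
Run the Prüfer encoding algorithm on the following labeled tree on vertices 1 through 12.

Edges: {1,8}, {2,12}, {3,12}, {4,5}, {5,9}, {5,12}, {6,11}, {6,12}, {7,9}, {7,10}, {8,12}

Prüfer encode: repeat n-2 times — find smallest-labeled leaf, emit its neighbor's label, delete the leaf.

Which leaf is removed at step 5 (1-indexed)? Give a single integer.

Answer: 8

Derivation:
Step 1: current leaves = {1,2,3,4,10,11}. Remove leaf 1 (neighbor: 8).
Step 2: current leaves = {2,3,4,8,10,11}. Remove leaf 2 (neighbor: 12).
Step 3: current leaves = {3,4,8,10,11}. Remove leaf 3 (neighbor: 12).
Step 4: current leaves = {4,8,10,11}. Remove leaf 4 (neighbor: 5).
Step 5: current leaves = {8,10,11}. Remove leaf 8 (neighbor: 12).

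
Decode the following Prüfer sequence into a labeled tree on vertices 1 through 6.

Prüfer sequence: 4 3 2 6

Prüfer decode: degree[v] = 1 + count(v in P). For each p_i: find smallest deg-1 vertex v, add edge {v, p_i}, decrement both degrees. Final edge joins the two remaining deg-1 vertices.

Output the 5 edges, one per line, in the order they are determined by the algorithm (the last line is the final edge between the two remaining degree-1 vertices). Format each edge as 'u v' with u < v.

Initial degrees: {1:1, 2:2, 3:2, 4:2, 5:1, 6:2}
Step 1: smallest deg-1 vertex = 1, p_1 = 4. Add edge {1,4}. Now deg[1]=0, deg[4]=1.
Step 2: smallest deg-1 vertex = 4, p_2 = 3. Add edge {3,4}. Now deg[4]=0, deg[3]=1.
Step 3: smallest deg-1 vertex = 3, p_3 = 2. Add edge {2,3}. Now deg[3]=0, deg[2]=1.
Step 4: smallest deg-1 vertex = 2, p_4 = 6. Add edge {2,6}. Now deg[2]=0, deg[6]=1.
Final: two remaining deg-1 vertices are 5, 6. Add edge {5,6}.

Answer: 1 4
3 4
2 3
2 6
5 6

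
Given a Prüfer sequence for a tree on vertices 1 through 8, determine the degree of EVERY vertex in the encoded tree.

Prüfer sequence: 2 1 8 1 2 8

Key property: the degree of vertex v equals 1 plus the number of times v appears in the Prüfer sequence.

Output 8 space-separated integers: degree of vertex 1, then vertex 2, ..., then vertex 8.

Answer: 3 3 1 1 1 1 1 3

Derivation:
p_1 = 2: count[2] becomes 1
p_2 = 1: count[1] becomes 1
p_3 = 8: count[8] becomes 1
p_4 = 1: count[1] becomes 2
p_5 = 2: count[2] becomes 2
p_6 = 8: count[8] becomes 2
Degrees (1 + count): deg[1]=1+2=3, deg[2]=1+2=3, deg[3]=1+0=1, deg[4]=1+0=1, deg[5]=1+0=1, deg[6]=1+0=1, deg[7]=1+0=1, deg[8]=1+2=3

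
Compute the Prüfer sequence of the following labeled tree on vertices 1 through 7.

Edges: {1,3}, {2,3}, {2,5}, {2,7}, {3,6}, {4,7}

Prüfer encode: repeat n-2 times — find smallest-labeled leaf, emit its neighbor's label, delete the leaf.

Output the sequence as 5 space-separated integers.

Step 1: leaves = {1,4,5,6}. Remove smallest leaf 1, emit neighbor 3.
Step 2: leaves = {4,5,6}. Remove smallest leaf 4, emit neighbor 7.
Step 3: leaves = {5,6,7}. Remove smallest leaf 5, emit neighbor 2.
Step 4: leaves = {6,7}. Remove smallest leaf 6, emit neighbor 3.
Step 5: leaves = {3,7}. Remove smallest leaf 3, emit neighbor 2.
Done: 2 vertices remain (2, 7). Sequence = [3 7 2 3 2]

Answer: 3 7 2 3 2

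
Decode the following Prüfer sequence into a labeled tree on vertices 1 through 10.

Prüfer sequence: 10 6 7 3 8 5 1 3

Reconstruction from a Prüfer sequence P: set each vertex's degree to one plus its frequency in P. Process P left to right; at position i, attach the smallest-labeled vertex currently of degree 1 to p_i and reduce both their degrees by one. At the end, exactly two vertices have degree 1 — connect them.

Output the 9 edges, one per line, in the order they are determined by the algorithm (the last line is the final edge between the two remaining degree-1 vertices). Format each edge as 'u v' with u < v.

Answer: 2 10
4 6
6 7
3 7
8 9
5 8
1 5
1 3
3 10

Derivation:
Initial degrees: {1:2, 2:1, 3:3, 4:1, 5:2, 6:2, 7:2, 8:2, 9:1, 10:2}
Step 1: smallest deg-1 vertex = 2, p_1 = 10. Add edge {2,10}. Now deg[2]=0, deg[10]=1.
Step 2: smallest deg-1 vertex = 4, p_2 = 6. Add edge {4,6}. Now deg[4]=0, deg[6]=1.
Step 3: smallest deg-1 vertex = 6, p_3 = 7. Add edge {6,7}. Now deg[6]=0, deg[7]=1.
Step 4: smallest deg-1 vertex = 7, p_4 = 3. Add edge {3,7}. Now deg[7]=0, deg[3]=2.
Step 5: smallest deg-1 vertex = 9, p_5 = 8. Add edge {8,9}. Now deg[9]=0, deg[8]=1.
Step 6: smallest deg-1 vertex = 8, p_6 = 5. Add edge {5,8}. Now deg[8]=0, deg[5]=1.
Step 7: smallest deg-1 vertex = 5, p_7 = 1. Add edge {1,5}. Now deg[5]=0, deg[1]=1.
Step 8: smallest deg-1 vertex = 1, p_8 = 3. Add edge {1,3}. Now deg[1]=0, deg[3]=1.
Final: two remaining deg-1 vertices are 3, 10. Add edge {3,10}.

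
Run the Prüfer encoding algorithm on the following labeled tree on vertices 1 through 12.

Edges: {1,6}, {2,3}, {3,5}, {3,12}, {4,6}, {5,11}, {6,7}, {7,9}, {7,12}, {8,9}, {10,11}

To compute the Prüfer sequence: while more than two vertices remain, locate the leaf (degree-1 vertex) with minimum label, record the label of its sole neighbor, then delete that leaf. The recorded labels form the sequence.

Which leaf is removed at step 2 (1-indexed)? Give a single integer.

Answer: 2

Derivation:
Step 1: current leaves = {1,2,4,8,10}. Remove leaf 1 (neighbor: 6).
Step 2: current leaves = {2,4,8,10}. Remove leaf 2 (neighbor: 3).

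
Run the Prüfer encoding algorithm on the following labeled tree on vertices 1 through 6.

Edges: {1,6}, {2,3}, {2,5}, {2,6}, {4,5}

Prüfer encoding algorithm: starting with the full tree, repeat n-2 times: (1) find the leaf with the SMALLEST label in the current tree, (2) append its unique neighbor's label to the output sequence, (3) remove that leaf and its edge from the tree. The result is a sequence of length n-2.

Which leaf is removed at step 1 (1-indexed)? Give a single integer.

Step 1: current leaves = {1,3,4}. Remove leaf 1 (neighbor: 6).

Answer: 1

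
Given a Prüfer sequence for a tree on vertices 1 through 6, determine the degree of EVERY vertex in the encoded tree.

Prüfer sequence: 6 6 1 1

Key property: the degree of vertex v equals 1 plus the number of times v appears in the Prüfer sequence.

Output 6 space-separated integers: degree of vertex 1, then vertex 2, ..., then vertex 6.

Answer: 3 1 1 1 1 3

Derivation:
p_1 = 6: count[6] becomes 1
p_2 = 6: count[6] becomes 2
p_3 = 1: count[1] becomes 1
p_4 = 1: count[1] becomes 2
Degrees (1 + count): deg[1]=1+2=3, deg[2]=1+0=1, deg[3]=1+0=1, deg[4]=1+0=1, deg[5]=1+0=1, deg[6]=1+2=3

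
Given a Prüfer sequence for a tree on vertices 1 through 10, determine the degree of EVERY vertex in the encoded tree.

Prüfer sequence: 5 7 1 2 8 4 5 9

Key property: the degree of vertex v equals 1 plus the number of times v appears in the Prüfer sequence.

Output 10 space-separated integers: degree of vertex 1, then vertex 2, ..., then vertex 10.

Answer: 2 2 1 2 3 1 2 2 2 1

Derivation:
p_1 = 5: count[5] becomes 1
p_2 = 7: count[7] becomes 1
p_3 = 1: count[1] becomes 1
p_4 = 2: count[2] becomes 1
p_5 = 8: count[8] becomes 1
p_6 = 4: count[4] becomes 1
p_7 = 5: count[5] becomes 2
p_8 = 9: count[9] becomes 1
Degrees (1 + count): deg[1]=1+1=2, deg[2]=1+1=2, deg[3]=1+0=1, deg[4]=1+1=2, deg[5]=1+2=3, deg[6]=1+0=1, deg[7]=1+1=2, deg[8]=1+1=2, deg[9]=1+1=2, deg[10]=1+0=1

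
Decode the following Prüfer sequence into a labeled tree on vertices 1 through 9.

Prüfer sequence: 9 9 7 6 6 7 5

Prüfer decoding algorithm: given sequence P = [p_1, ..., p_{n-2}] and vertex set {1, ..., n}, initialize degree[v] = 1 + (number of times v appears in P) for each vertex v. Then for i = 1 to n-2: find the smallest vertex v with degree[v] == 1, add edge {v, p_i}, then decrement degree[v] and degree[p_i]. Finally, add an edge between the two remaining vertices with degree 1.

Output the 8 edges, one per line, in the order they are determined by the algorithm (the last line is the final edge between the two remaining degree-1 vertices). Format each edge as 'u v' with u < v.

Answer: 1 9
2 9
3 7
4 6
6 8
6 7
5 7
5 9

Derivation:
Initial degrees: {1:1, 2:1, 3:1, 4:1, 5:2, 6:3, 7:3, 8:1, 9:3}
Step 1: smallest deg-1 vertex = 1, p_1 = 9. Add edge {1,9}. Now deg[1]=0, deg[9]=2.
Step 2: smallest deg-1 vertex = 2, p_2 = 9. Add edge {2,9}. Now deg[2]=0, deg[9]=1.
Step 3: smallest deg-1 vertex = 3, p_3 = 7. Add edge {3,7}. Now deg[3]=0, deg[7]=2.
Step 4: smallest deg-1 vertex = 4, p_4 = 6. Add edge {4,6}. Now deg[4]=0, deg[6]=2.
Step 5: smallest deg-1 vertex = 8, p_5 = 6. Add edge {6,8}. Now deg[8]=0, deg[6]=1.
Step 6: smallest deg-1 vertex = 6, p_6 = 7. Add edge {6,7}. Now deg[6]=0, deg[7]=1.
Step 7: smallest deg-1 vertex = 7, p_7 = 5. Add edge {5,7}. Now deg[7]=0, deg[5]=1.
Final: two remaining deg-1 vertices are 5, 9. Add edge {5,9}.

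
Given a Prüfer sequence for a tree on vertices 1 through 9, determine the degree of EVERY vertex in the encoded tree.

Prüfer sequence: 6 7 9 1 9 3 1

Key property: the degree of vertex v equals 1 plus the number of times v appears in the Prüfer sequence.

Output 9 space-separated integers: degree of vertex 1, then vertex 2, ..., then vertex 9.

Answer: 3 1 2 1 1 2 2 1 3

Derivation:
p_1 = 6: count[6] becomes 1
p_2 = 7: count[7] becomes 1
p_3 = 9: count[9] becomes 1
p_4 = 1: count[1] becomes 1
p_5 = 9: count[9] becomes 2
p_6 = 3: count[3] becomes 1
p_7 = 1: count[1] becomes 2
Degrees (1 + count): deg[1]=1+2=3, deg[2]=1+0=1, deg[3]=1+1=2, deg[4]=1+0=1, deg[5]=1+0=1, deg[6]=1+1=2, deg[7]=1+1=2, deg[8]=1+0=1, deg[9]=1+2=3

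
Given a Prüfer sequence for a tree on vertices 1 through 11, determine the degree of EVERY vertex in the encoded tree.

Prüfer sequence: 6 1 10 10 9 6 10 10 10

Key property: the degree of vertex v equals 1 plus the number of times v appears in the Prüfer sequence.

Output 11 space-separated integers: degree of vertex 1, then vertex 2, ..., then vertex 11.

Answer: 2 1 1 1 1 3 1 1 2 6 1

Derivation:
p_1 = 6: count[6] becomes 1
p_2 = 1: count[1] becomes 1
p_3 = 10: count[10] becomes 1
p_4 = 10: count[10] becomes 2
p_5 = 9: count[9] becomes 1
p_6 = 6: count[6] becomes 2
p_7 = 10: count[10] becomes 3
p_8 = 10: count[10] becomes 4
p_9 = 10: count[10] becomes 5
Degrees (1 + count): deg[1]=1+1=2, deg[2]=1+0=1, deg[3]=1+0=1, deg[4]=1+0=1, deg[5]=1+0=1, deg[6]=1+2=3, deg[7]=1+0=1, deg[8]=1+0=1, deg[9]=1+1=2, deg[10]=1+5=6, deg[11]=1+0=1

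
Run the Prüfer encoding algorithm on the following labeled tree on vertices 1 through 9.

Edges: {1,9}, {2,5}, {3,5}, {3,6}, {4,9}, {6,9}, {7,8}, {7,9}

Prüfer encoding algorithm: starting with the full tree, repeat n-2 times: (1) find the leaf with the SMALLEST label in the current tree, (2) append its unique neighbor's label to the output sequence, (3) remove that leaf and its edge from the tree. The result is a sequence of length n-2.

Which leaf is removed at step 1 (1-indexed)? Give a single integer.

Step 1: current leaves = {1,2,4,8}. Remove leaf 1 (neighbor: 9).

Answer: 1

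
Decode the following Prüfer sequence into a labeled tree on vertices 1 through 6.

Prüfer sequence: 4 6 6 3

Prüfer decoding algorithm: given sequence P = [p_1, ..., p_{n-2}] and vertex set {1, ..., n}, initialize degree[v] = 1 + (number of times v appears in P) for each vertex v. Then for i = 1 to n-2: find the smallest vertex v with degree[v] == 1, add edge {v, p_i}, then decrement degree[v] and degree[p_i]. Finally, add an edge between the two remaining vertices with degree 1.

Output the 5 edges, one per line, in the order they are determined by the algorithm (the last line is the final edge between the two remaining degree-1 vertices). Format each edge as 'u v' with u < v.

Initial degrees: {1:1, 2:1, 3:2, 4:2, 5:1, 6:3}
Step 1: smallest deg-1 vertex = 1, p_1 = 4. Add edge {1,4}. Now deg[1]=0, deg[4]=1.
Step 2: smallest deg-1 vertex = 2, p_2 = 6. Add edge {2,6}. Now deg[2]=0, deg[6]=2.
Step 3: smallest deg-1 vertex = 4, p_3 = 6. Add edge {4,6}. Now deg[4]=0, deg[6]=1.
Step 4: smallest deg-1 vertex = 5, p_4 = 3. Add edge {3,5}. Now deg[5]=0, deg[3]=1.
Final: two remaining deg-1 vertices are 3, 6. Add edge {3,6}.

Answer: 1 4
2 6
4 6
3 5
3 6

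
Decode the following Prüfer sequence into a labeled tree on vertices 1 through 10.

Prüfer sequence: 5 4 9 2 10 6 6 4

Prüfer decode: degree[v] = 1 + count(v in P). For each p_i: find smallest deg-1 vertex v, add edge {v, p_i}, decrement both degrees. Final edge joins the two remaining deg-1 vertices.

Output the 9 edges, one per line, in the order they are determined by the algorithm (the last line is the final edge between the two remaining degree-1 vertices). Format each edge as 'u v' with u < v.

Answer: 1 5
3 4
5 9
2 7
2 10
6 8
6 9
4 6
4 10

Derivation:
Initial degrees: {1:1, 2:2, 3:1, 4:3, 5:2, 6:3, 7:1, 8:1, 9:2, 10:2}
Step 1: smallest deg-1 vertex = 1, p_1 = 5. Add edge {1,5}. Now deg[1]=0, deg[5]=1.
Step 2: smallest deg-1 vertex = 3, p_2 = 4. Add edge {3,4}. Now deg[3]=0, deg[4]=2.
Step 3: smallest deg-1 vertex = 5, p_3 = 9. Add edge {5,9}. Now deg[5]=0, deg[9]=1.
Step 4: smallest deg-1 vertex = 7, p_4 = 2. Add edge {2,7}. Now deg[7]=0, deg[2]=1.
Step 5: smallest deg-1 vertex = 2, p_5 = 10. Add edge {2,10}. Now deg[2]=0, deg[10]=1.
Step 6: smallest deg-1 vertex = 8, p_6 = 6. Add edge {6,8}. Now deg[8]=0, deg[6]=2.
Step 7: smallest deg-1 vertex = 9, p_7 = 6. Add edge {6,9}. Now deg[9]=0, deg[6]=1.
Step 8: smallest deg-1 vertex = 6, p_8 = 4. Add edge {4,6}. Now deg[6]=0, deg[4]=1.
Final: two remaining deg-1 vertices are 4, 10. Add edge {4,10}.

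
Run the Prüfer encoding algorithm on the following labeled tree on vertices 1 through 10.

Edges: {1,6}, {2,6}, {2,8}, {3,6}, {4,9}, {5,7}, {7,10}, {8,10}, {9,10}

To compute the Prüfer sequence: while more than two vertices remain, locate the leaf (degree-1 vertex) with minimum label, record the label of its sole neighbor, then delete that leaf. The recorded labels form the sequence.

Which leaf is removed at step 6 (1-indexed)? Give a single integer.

Answer: 2

Derivation:
Step 1: current leaves = {1,3,4,5}. Remove leaf 1 (neighbor: 6).
Step 2: current leaves = {3,4,5}. Remove leaf 3 (neighbor: 6).
Step 3: current leaves = {4,5,6}. Remove leaf 4 (neighbor: 9).
Step 4: current leaves = {5,6,9}. Remove leaf 5 (neighbor: 7).
Step 5: current leaves = {6,7,9}. Remove leaf 6 (neighbor: 2).
Step 6: current leaves = {2,7,9}. Remove leaf 2 (neighbor: 8).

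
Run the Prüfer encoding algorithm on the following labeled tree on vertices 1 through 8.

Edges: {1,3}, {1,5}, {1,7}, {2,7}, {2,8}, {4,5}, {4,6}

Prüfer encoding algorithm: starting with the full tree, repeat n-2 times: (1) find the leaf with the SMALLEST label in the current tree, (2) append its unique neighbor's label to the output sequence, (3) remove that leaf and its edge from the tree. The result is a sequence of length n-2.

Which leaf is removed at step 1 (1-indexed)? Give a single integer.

Step 1: current leaves = {3,6,8}. Remove leaf 3 (neighbor: 1).

Answer: 3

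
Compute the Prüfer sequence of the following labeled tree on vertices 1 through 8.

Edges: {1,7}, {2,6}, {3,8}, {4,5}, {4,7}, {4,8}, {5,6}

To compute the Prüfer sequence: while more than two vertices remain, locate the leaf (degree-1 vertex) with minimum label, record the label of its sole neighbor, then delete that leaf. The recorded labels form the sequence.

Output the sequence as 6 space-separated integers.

Step 1: leaves = {1,2,3}. Remove smallest leaf 1, emit neighbor 7.
Step 2: leaves = {2,3,7}. Remove smallest leaf 2, emit neighbor 6.
Step 3: leaves = {3,6,7}. Remove smallest leaf 3, emit neighbor 8.
Step 4: leaves = {6,7,8}. Remove smallest leaf 6, emit neighbor 5.
Step 5: leaves = {5,7,8}. Remove smallest leaf 5, emit neighbor 4.
Step 6: leaves = {7,8}. Remove smallest leaf 7, emit neighbor 4.
Done: 2 vertices remain (4, 8). Sequence = [7 6 8 5 4 4]

Answer: 7 6 8 5 4 4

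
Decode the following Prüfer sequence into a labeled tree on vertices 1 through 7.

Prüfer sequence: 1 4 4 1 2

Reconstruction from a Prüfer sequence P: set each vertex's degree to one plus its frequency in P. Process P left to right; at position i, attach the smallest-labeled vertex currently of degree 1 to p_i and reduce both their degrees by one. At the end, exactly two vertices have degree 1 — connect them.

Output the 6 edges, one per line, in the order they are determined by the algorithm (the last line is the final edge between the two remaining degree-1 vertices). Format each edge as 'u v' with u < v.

Answer: 1 3
4 5
4 6
1 4
1 2
2 7

Derivation:
Initial degrees: {1:3, 2:2, 3:1, 4:3, 5:1, 6:1, 7:1}
Step 1: smallest deg-1 vertex = 3, p_1 = 1. Add edge {1,3}. Now deg[3]=0, deg[1]=2.
Step 2: smallest deg-1 vertex = 5, p_2 = 4. Add edge {4,5}. Now deg[5]=0, deg[4]=2.
Step 3: smallest deg-1 vertex = 6, p_3 = 4. Add edge {4,6}. Now deg[6]=0, deg[4]=1.
Step 4: smallest deg-1 vertex = 4, p_4 = 1. Add edge {1,4}. Now deg[4]=0, deg[1]=1.
Step 5: smallest deg-1 vertex = 1, p_5 = 2. Add edge {1,2}. Now deg[1]=0, deg[2]=1.
Final: two remaining deg-1 vertices are 2, 7. Add edge {2,7}.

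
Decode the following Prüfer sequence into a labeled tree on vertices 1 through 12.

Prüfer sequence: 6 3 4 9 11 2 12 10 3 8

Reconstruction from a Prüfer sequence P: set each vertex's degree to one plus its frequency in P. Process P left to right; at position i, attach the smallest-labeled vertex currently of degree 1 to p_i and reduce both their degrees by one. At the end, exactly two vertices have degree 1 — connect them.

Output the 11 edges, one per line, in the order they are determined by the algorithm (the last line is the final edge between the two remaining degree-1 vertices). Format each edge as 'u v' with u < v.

Answer: 1 6
3 5
4 6
4 9
7 11
2 9
2 12
10 11
3 10
3 8
8 12

Derivation:
Initial degrees: {1:1, 2:2, 3:3, 4:2, 5:1, 6:2, 7:1, 8:2, 9:2, 10:2, 11:2, 12:2}
Step 1: smallest deg-1 vertex = 1, p_1 = 6. Add edge {1,6}. Now deg[1]=0, deg[6]=1.
Step 2: smallest deg-1 vertex = 5, p_2 = 3. Add edge {3,5}. Now deg[5]=0, deg[3]=2.
Step 3: smallest deg-1 vertex = 6, p_3 = 4. Add edge {4,6}. Now deg[6]=0, deg[4]=1.
Step 4: smallest deg-1 vertex = 4, p_4 = 9. Add edge {4,9}. Now deg[4]=0, deg[9]=1.
Step 5: smallest deg-1 vertex = 7, p_5 = 11. Add edge {7,11}. Now deg[7]=0, deg[11]=1.
Step 6: smallest deg-1 vertex = 9, p_6 = 2. Add edge {2,9}. Now deg[9]=0, deg[2]=1.
Step 7: smallest deg-1 vertex = 2, p_7 = 12. Add edge {2,12}. Now deg[2]=0, deg[12]=1.
Step 8: smallest deg-1 vertex = 11, p_8 = 10. Add edge {10,11}. Now deg[11]=0, deg[10]=1.
Step 9: smallest deg-1 vertex = 10, p_9 = 3. Add edge {3,10}. Now deg[10]=0, deg[3]=1.
Step 10: smallest deg-1 vertex = 3, p_10 = 8. Add edge {3,8}. Now deg[3]=0, deg[8]=1.
Final: two remaining deg-1 vertices are 8, 12. Add edge {8,12}.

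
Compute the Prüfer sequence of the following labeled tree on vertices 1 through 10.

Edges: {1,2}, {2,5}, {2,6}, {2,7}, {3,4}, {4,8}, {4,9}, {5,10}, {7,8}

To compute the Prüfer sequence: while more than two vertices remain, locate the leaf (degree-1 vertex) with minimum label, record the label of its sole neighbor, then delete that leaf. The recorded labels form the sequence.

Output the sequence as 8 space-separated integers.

Answer: 2 4 2 4 8 7 2 5

Derivation:
Step 1: leaves = {1,3,6,9,10}. Remove smallest leaf 1, emit neighbor 2.
Step 2: leaves = {3,6,9,10}. Remove smallest leaf 3, emit neighbor 4.
Step 3: leaves = {6,9,10}. Remove smallest leaf 6, emit neighbor 2.
Step 4: leaves = {9,10}. Remove smallest leaf 9, emit neighbor 4.
Step 5: leaves = {4,10}. Remove smallest leaf 4, emit neighbor 8.
Step 6: leaves = {8,10}. Remove smallest leaf 8, emit neighbor 7.
Step 7: leaves = {7,10}. Remove smallest leaf 7, emit neighbor 2.
Step 8: leaves = {2,10}. Remove smallest leaf 2, emit neighbor 5.
Done: 2 vertices remain (5, 10). Sequence = [2 4 2 4 8 7 2 5]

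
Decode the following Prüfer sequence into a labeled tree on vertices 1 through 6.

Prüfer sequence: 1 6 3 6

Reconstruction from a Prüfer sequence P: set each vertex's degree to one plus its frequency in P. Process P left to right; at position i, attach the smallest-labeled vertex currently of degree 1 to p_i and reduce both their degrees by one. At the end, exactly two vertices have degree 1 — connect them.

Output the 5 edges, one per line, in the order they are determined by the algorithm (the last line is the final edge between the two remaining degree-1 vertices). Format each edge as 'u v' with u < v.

Initial degrees: {1:2, 2:1, 3:2, 4:1, 5:1, 6:3}
Step 1: smallest deg-1 vertex = 2, p_1 = 1. Add edge {1,2}. Now deg[2]=0, deg[1]=1.
Step 2: smallest deg-1 vertex = 1, p_2 = 6. Add edge {1,6}. Now deg[1]=0, deg[6]=2.
Step 3: smallest deg-1 vertex = 4, p_3 = 3. Add edge {3,4}. Now deg[4]=0, deg[3]=1.
Step 4: smallest deg-1 vertex = 3, p_4 = 6. Add edge {3,6}. Now deg[3]=0, deg[6]=1.
Final: two remaining deg-1 vertices are 5, 6. Add edge {5,6}.

Answer: 1 2
1 6
3 4
3 6
5 6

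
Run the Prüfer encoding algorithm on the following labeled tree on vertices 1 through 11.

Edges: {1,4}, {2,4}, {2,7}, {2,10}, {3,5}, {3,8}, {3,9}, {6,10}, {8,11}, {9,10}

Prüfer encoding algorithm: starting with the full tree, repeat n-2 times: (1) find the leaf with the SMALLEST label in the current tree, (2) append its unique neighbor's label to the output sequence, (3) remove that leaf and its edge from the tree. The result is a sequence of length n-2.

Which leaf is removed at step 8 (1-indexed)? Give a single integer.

Answer: 9

Derivation:
Step 1: current leaves = {1,5,6,7,11}. Remove leaf 1 (neighbor: 4).
Step 2: current leaves = {4,5,6,7,11}. Remove leaf 4 (neighbor: 2).
Step 3: current leaves = {5,6,7,11}. Remove leaf 5 (neighbor: 3).
Step 4: current leaves = {6,7,11}. Remove leaf 6 (neighbor: 10).
Step 5: current leaves = {7,11}. Remove leaf 7 (neighbor: 2).
Step 6: current leaves = {2,11}. Remove leaf 2 (neighbor: 10).
Step 7: current leaves = {10,11}. Remove leaf 10 (neighbor: 9).
Step 8: current leaves = {9,11}. Remove leaf 9 (neighbor: 3).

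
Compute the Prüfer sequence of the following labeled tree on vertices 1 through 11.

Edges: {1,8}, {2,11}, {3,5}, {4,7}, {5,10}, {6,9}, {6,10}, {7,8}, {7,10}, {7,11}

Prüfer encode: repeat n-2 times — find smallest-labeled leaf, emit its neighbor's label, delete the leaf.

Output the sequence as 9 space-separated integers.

Step 1: leaves = {1,2,3,4,9}. Remove smallest leaf 1, emit neighbor 8.
Step 2: leaves = {2,3,4,8,9}. Remove smallest leaf 2, emit neighbor 11.
Step 3: leaves = {3,4,8,9,11}. Remove smallest leaf 3, emit neighbor 5.
Step 4: leaves = {4,5,8,9,11}. Remove smallest leaf 4, emit neighbor 7.
Step 5: leaves = {5,8,9,11}. Remove smallest leaf 5, emit neighbor 10.
Step 6: leaves = {8,9,11}. Remove smallest leaf 8, emit neighbor 7.
Step 7: leaves = {9,11}. Remove smallest leaf 9, emit neighbor 6.
Step 8: leaves = {6,11}. Remove smallest leaf 6, emit neighbor 10.
Step 9: leaves = {10,11}. Remove smallest leaf 10, emit neighbor 7.
Done: 2 vertices remain (7, 11). Sequence = [8 11 5 7 10 7 6 10 7]

Answer: 8 11 5 7 10 7 6 10 7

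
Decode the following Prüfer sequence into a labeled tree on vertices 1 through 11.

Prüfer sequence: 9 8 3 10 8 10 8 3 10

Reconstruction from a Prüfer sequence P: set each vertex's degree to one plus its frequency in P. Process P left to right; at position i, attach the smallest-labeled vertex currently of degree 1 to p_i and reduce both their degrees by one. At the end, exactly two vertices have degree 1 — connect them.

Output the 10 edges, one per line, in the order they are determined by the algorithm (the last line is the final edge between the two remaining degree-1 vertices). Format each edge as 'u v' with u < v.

Initial degrees: {1:1, 2:1, 3:3, 4:1, 5:1, 6:1, 7:1, 8:4, 9:2, 10:4, 11:1}
Step 1: smallest deg-1 vertex = 1, p_1 = 9. Add edge {1,9}. Now deg[1]=0, deg[9]=1.
Step 2: smallest deg-1 vertex = 2, p_2 = 8. Add edge {2,8}. Now deg[2]=0, deg[8]=3.
Step 3: smallest deg-1 vertex = 4, p_3 = 3. Add edge {3,4}. Now deg[4]=0, deg[3]=2.
Step 4: smallest deg-1 vertex = 5, p_4 = 10. Add edge {5,10}. Now deg[5]=0, deg[10]=3.
Step 5: smallest deg-1 vertex = 6, p_5 = 8. Add edge {6,8}. Now deg[6]=0, deg[8]=2.
Step 6: smallest deg-1 vertex = 7, p_6 = 10. Add edge {7,10}. Now deg[7]=0, deg[10]=2.
Step 7: smallest deg-1 vertex = 9, p_7 = 8. Add edge {8,9}. Now deg[9]=0, deg[8]=1.
Step 8: smallest deg-1 vertex = 8, p_8 = 3. Add edge {3,8}. Now deg[8]=0, deg[3]=1.
Step 9: smallest deg-1 vertex = 3, p_9 = 10. Add edge {3,10}. Now deg[3]=0, deg[10]=1.
Final: two remaining deg-1 vertices are 10, 11. Add edge {10,11}.

Answer: 1 9
2 8
3 4
5 10
6 8
7 10
8 9
3 8
3 10
10 11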